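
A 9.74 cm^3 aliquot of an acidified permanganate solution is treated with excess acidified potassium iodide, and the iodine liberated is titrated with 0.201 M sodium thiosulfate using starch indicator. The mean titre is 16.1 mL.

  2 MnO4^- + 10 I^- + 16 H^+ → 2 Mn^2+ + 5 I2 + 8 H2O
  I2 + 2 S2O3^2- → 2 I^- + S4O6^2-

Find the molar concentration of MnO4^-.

n(S2O3^2-) = 0.0161 × 0.201 = 3.24 × 10^-3 mol
n(I2) = n(S2O3^2-)/2 = 1.62 × 10^-3 mol
From the 2:5 ratio, n(MnO4^-) in the aliquot = 2/5 × 1.62 × 10^-3 = 6.47 × 10^-4 mol
[MnO4^-] = 6.47 × 10^-4 / 0.00974 = 0.0664 mol/L

0.0664 M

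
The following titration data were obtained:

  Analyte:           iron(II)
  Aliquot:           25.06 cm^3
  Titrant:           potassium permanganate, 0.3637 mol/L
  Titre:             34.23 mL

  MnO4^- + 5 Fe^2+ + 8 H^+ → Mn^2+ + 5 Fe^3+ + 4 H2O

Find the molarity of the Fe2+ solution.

2.484 mol/L

n(KMnO4) = 0.03423 L × 0.3637 mol/L = 0.01245 mol
From the 5:1 mole ratio, n(Fe2+) = 5/1 × 0.01245 = 0.06225 mol
[Fe2+] = 0.06225 mol / 0.02506 L = 2.484 mol/L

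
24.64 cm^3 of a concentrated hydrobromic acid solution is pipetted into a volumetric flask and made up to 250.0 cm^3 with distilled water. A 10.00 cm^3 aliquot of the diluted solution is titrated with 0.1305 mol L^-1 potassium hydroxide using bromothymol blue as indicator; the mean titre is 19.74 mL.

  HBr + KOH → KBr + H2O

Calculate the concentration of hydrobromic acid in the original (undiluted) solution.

2.614 mol/L

n(KOH) = 0.01974 × 0.1305 = 2.576 × 10^-3 mol
n(HBr) in the aliquot = 2.576 × 10^-3 mol (1:1 ratio)
[HBr]_dilute = 2.576 × 10^-3 / 0.01000 = 0.2576 mol/L
Dilution factor = 250.0 / 24.64 = 10.15
[HBr]_stock = 0.2576 × 10.15 = 2.614 mol/L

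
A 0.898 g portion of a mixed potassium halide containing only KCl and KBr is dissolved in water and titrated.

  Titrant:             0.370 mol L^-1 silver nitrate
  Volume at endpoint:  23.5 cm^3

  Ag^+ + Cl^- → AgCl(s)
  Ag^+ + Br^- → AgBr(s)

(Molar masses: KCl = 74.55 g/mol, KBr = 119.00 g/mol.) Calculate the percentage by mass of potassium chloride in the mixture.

25.5 %

n(AgNO3) = 0.0235 × 0.370 = 8.70 × 10^-3 mol
Let x = n(KCl), y = n(KBr).
Titrant: 1x + 1y = 8.70 × 10^-3;  mass: 74.55x + 119.00y = 0.898
Solving, x = 3.08 × 10^-3 mol, y = 5.62 × 10^-3 mol
mass of KCl = 3.08 × 10^-3 × 74.55 = 0.229 g
% KCl = 0.229 / 0.898 × 100 = 25.5 %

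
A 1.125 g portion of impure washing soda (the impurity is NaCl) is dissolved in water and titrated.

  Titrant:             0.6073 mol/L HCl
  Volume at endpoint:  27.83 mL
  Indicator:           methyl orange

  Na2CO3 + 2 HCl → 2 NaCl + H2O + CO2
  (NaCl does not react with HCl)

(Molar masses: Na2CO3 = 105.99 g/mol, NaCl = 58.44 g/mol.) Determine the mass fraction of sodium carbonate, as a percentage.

n(HCl) = 0.02783 × 0.6073 = 0.01690 mol
Let x = n(Na2CO3), y = n(NaCl).
Titrant: 2x = 0.01690;  mass: 105.99x + 58.44y = 1.125
Solving, x = 8.451 × 10^-3 mol, y = 3.924 × 10^-3 mol
mass of Na2CO3 = 8.451 × 10^-3 × 105.99 = 0.8957 g
% Na2CO3 = 0.8957 / 1.125 × 100 = 79.62 %

79.62 %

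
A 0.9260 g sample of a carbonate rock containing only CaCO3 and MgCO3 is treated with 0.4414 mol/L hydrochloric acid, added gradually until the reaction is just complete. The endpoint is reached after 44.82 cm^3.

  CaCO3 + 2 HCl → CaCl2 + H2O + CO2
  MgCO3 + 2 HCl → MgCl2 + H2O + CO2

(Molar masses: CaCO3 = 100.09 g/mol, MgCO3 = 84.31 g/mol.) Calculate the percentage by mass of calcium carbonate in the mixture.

63.03 %

n(HCl) = 0.04482 × 0.4414 = 0.01978 mol
Let x = n(CaCO3), y = n(MgCO3).
Titrant: 2x + 2y = 0.01978;  mass: 100.09x + 84.31y = 0.9260
Solving, x = 5.832 × 10^-3 mol, y = 4.060 × 10^-3 mol
mass of CaCO3 = 5.832 × 10^-3 × 100.09 = 0.5837 g
% CaCO3 = 0.5837 / 0.9260 × 100 = 63.03 %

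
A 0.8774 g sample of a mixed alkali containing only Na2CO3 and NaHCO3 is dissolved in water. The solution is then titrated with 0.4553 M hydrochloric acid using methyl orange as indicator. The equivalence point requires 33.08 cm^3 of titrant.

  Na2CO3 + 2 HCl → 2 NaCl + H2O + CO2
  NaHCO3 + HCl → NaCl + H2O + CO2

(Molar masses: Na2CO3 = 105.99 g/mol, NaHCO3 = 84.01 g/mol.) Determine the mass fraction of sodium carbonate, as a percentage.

75.54 %

n(HCl) = 0.03308 × 0.4553 = 0.01506 mol
Let x = n(Na2CO3), y = n(NaHCO3).
Titrant: 2x + 1y = 0.01506;  mass: 105.99x + 84.01y = 0.8774
Solving, x = 6.253 × 10^-3 mol, y = 2.554 × 10^-3 mol
mass of Na2CO3 = 6.253 × 10^-3 × 105.99 = 0.6628 g
% Na2CO3 = 0.6628 / 0.8774 × 100 = 75.54 %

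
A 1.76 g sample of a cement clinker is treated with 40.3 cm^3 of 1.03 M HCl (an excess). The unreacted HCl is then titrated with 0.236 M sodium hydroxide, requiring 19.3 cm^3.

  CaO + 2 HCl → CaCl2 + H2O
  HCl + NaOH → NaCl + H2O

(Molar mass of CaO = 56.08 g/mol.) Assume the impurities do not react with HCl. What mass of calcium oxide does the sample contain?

n(HCl) added = 0.0403 × 1.03 = 0.0415 mol
n(NaOH) used in back-titration = 0.0193 × 0.236 = 4.55 × 10^-3 mol
n(HCl) left over = 4.55 × 10^-3 mol (1:1 ratio)
n(HCl) consumed by analyte = 0.0415 − 4.55 × 10^-3 = 0.0370 mol
From the 1:2 ratio, n(CaO) = 1/2 × 0.0370 = 0.0185 mol
mass of CaO = 0.0185 × 56.08 = 1.04 g

1.04 g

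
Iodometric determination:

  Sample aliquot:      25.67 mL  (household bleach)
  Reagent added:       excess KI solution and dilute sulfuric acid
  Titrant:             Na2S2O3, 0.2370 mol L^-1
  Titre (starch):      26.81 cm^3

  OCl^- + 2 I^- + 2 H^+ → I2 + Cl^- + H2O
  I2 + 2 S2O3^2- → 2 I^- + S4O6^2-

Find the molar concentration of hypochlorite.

0.1238 mol/L

n(S2O3^2-) = 0.02681 × 0.2370 = 6.354 × 10^-3 mol
n(I2) = n(S2O3^2-)/2 = 3.177 × 10^-3 mol
n(OCl^-) in the aliquot = 3.177 × 10^-3 mol (1:1 ratio)
[OCl^-] = 3.177 × 10^-3 / 0.02567 = 0.1238 mol/L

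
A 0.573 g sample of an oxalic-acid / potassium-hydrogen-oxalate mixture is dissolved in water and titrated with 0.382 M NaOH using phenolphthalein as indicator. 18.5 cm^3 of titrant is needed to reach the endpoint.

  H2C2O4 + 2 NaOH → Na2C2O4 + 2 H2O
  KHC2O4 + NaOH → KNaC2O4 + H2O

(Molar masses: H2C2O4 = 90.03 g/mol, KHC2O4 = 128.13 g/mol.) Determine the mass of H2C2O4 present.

0.180 g

n(NaOH) = 0.0185 × 0.382 = 7.07 × 10^-3 mol
Let x = n(H2C2O4), y = n(KHC2O4).
Titrant: 2x + 1y = 7.07 × 10^-3;  mass: 90.03x + 128.13y = 0.573
Solving, x = 2.00 × 10^-3 mol, y = 3.07 × 10^-3 mol
mass of H2C2O4 = 2.00 × 10^-3 × 90.03 = 0.180 g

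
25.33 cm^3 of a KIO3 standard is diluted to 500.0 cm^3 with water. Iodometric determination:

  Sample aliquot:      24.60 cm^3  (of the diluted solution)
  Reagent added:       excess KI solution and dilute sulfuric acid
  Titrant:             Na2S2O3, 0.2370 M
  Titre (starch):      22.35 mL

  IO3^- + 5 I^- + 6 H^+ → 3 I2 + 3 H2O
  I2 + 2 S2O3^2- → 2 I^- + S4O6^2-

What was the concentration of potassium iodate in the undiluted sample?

0.7084 M

n(S2O3^2-) = 0.02235 × 0.2370 = 5.297 × 10^-3 mol
n(I2) = n(S2O3^2-)/2 = 2.648 × 10^-3 mol
From the 1:3 ratio, n(IO3^-) in the aliquot = 1/3 × 2.648 × 10^-3 = 8.828 × 10^-4 mol
[IO3^-]_dilute = 8.828 × 10^-4 / 0.02460 = 0.03589 mol/L
[IO3^-]_original = 0.03589 × 500.0/25.33 = 0.7084 mol/L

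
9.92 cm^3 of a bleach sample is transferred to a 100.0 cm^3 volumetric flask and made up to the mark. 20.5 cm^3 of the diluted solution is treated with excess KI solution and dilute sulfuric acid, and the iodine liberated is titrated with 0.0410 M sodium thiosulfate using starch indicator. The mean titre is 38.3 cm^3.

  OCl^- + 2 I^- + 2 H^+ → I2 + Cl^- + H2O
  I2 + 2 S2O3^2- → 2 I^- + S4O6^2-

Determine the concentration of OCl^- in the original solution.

n(S2O3^2-) = 0.0383 × 0.0410 = 1.57 × 10^-3 mol
n(I2) = n(S2O3^2-)/2 = 7.85 × 10^-4 mol
n(OCl^-) in the aliquot = 7.85 × 10^-4 mol (1:1 ratio)
[OCl^-]_dilute = 7.85 × 10^-4 / 0.0205 = 0.0383 mol/L
[OCl^-]_original = 0.0383 × 100.0/9.92 = 0.386 mol/L

0.386 M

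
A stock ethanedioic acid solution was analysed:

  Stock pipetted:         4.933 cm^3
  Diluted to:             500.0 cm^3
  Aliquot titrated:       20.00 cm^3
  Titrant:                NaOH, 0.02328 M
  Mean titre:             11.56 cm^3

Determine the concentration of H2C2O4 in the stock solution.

0.6819 M

H2C2O4 + 2 NaOH → Na2C2O4 + 2 H2O
n(NaOH) = 0.01156 × 0.02328 = 2.691 × 10^-4 mol
From the 1:2 ratio, n(H2C2O4) in the aliquot = 1/2 × 2.691 × 10^-4 = 1.346 × 10^-4 mol
[H2C2O4]_dilute = 1.346 × 10^-4 / 0.02000 = 0.006728 mol/L
Dilution factor = 500.0 / 4.933 = 101.4
[H2C2O4]_stock = 0.006728 × 101.4 = 0.6819 mol/L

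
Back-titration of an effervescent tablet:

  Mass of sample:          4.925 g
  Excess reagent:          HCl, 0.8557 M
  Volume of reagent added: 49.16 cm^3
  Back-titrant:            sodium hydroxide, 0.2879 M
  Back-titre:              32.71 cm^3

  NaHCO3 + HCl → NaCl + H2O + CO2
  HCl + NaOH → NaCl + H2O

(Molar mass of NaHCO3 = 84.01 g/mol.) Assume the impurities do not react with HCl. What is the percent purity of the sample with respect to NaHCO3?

55.69 %

n(HCl) added = 0.04916 × 0.8557 = 0.04207 mol
n(NaOH) used in back-titration = 0.03271 × 0.2879 = 9.417 × 10^-3 mol
n(HCl) left over = 9.417 × 10^-3 mol (1:1 ratio)
n(HCl) consumed by analyte = 0.04207 − 9.417 × 10^-3 = 0.03265 mol
n(NaHCO3) = 0.03265 mol (1:1 ratio)
mass of NaHCO3 = 0.03265 × 84.01 = 2.743 g
% NaHCO3 = 2.743 / 4.925 × 100 = 55.69 %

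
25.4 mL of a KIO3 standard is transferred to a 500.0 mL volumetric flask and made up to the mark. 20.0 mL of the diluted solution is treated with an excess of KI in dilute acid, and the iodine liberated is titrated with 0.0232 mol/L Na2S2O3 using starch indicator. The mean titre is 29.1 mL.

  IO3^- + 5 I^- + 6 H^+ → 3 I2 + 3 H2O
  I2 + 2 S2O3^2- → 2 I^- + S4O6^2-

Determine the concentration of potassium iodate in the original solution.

n(S2O3^2-) = 0.0291 × 0.0232 = 6.75 × 10^-4 mol
n(I2) = n(S2O3^2-)/2 = 3.38 × 10^-4 mol
From the 1:3 ratio, n(IO3^-) in the aliquot = 1/3 × 3.38 × 10^-4 = 1.13 × 10^-4 mol
[IO3^-]_dilute = 1.13 × 10^-4 / 0.0200 = 0.00563 mol/L
[IO3^-]_original = 0.00563 × 500.0/25.4 = 0.111 mol/L

0.111 mol/L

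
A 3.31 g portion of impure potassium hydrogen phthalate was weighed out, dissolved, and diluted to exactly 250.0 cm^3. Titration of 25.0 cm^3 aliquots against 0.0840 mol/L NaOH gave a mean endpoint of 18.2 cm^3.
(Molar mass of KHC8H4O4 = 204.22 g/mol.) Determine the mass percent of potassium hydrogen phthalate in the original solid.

KHC8H4O4 + NaOH → KNaC8H4O4 + H2O
n(NaOH) per titration = 0.0182 × 0.0840 = 1.53 × 10^-3 mol
n(KHC8H4O4) in each aliquot = 1.53 × 10^-3 mol (1:1 ratio)
n(KHC8H4O4) in the whole flask = 1.53 × 10^-3 × 250.0/25.0 = 0.0153 mol
mass of KHC8H4O4 = 0.0153 × 204.22 = 3.12 g
% KHC8H4O4 = 3.12 / 3.31 × 100 = 94.3 %

94.3 %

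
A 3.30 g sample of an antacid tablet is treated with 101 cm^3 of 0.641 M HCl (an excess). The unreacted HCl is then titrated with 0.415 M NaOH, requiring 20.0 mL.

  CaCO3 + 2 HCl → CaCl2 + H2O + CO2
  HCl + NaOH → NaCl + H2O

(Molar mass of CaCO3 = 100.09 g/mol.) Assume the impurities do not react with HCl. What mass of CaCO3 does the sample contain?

n(HCl) added = 0.101 × 0.641 = 0.0647 mol
n(NaOH) used in back-titration = 0.0200 × 0.415 = 8.30 × 10^-3 mol
n(HCl) left over = 8.30 × 10^-3 mol (1:1 ratio)
n(HCl) consumed by analyte = 0.0647 − 8.30 × 10^-3 = 0.0564 mol
From the 1:2 ratio, n(CaCO3) = 1/2 × 0.0564 = 0.0282 mol
mass of CaCO3 = 0.0282 × 100.09 = 2.82 g

2.82 g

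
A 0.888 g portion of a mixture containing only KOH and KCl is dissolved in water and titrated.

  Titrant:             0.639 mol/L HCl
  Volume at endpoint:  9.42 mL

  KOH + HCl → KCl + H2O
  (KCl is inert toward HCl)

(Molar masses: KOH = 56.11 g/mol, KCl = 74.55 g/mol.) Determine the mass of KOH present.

0.338 g

n(HCl) = 0.00942 × 0.639 = 6.02 × 10^-3 mol
Let x = n(KOH), y = n(KCl).
Titrant: 1x = 6.02 × 10^-3;  mass: 56.11x + 74.55y = 0.888
Solving, x = 6.02 × 10^-3 mol, y = 7.38 × 10^-3 mol
mass of KOH = 6.02 × 10^-3 × 56.11 = 0.338 g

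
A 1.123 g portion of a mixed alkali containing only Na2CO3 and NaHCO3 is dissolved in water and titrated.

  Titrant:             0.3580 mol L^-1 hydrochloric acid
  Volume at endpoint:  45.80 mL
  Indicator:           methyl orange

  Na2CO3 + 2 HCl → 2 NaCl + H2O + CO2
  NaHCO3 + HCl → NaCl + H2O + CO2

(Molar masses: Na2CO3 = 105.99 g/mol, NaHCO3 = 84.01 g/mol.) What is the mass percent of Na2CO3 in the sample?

n(HCl) = 0.04580 × 0.3580 = 0.01640 mol
Let x = n(Na2CO3), y = n(NaHCO3).
Titrant: 2x + 1y = 0.01640;  mass: 105.99x + 84.01y = 1.123
Solving, x = 4.102 × 10^-3 mol, y = 8.192 × 10^-3 mol
mass of Na2CO3 = 4.102 × 10^-3 × 105.99 = 0.4348 g
% Na2CO3 = 0.4348 / 1.123 × 100 = 38.72 %

38.72 %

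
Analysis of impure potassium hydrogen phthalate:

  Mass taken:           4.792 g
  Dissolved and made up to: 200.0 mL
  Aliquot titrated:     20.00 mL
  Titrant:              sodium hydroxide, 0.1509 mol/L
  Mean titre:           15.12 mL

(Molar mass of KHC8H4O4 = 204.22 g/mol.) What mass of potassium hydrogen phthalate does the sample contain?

KHC8H4O4 + NaOH → KNaC8H4O4 + H2O
n(NaOH) per titration = 0.01512 × 0.1509 = 2.282 × 10^-3 mol
n(KHC8H4O4) in each aliquot = 2.282 × 10^-3 mol (1:1 ratio)
n(KHC8H4O4) in the whole flask = 2.282 × 10^-3 × 200.0/20.00 = 0.02282 mol
mass of KHC8H4O4 = 0.02282 × 204.22 = 4.659 g

4.659 g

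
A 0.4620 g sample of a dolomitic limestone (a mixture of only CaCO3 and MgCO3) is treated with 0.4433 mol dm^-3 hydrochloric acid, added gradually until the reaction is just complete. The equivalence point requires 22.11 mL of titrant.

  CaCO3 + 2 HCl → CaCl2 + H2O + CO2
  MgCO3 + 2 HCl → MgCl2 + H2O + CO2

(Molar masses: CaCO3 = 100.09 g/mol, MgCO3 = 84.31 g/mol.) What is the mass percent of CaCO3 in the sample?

67.03 %

n(HCl) = 0.02211 × 0.4433 = 9.801 × 10^-3 mol
Let x = n(CaCO3), y = n(MgCO3).
Titrant: 2x + 2y = 9.801 × 10^-3;  mass: 100.09x + 84.31y = 0.4620
Solving, x = 3.094 × 10^-3 mol, y = 1.807 × 10^-3 mol
mass of CaCO3 = 3.094 × 10^-3 × 100.09 = 0.3097 g
% CaCO3 = 0.3097 / 0.4620 × 100 = 67.03 %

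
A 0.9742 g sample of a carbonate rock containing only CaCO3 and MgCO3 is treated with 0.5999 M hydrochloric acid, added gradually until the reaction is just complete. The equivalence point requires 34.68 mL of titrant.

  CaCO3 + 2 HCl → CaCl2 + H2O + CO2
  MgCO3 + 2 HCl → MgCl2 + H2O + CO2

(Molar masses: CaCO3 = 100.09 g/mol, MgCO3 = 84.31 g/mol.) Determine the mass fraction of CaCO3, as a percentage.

n(HCl) = 0.03468 × 0.5999 = 0.02080 mol
Let x = n(CaCO3), y = n(MgCO3).
Titrant: 2x + 2y = 0.02080;  mass: 100.09x + 84.31y = 0.9742
Solving, x = 6.159 × 10^-3 mol, y = 4.244 × 10^-3 mol
mass of CaCO3 = 6.159 × 10^-3 × 100.09 = 0.6164 g
% CaCO3 = 0.6164 / 0.9742 × 100 = 63.28 %

63.28 %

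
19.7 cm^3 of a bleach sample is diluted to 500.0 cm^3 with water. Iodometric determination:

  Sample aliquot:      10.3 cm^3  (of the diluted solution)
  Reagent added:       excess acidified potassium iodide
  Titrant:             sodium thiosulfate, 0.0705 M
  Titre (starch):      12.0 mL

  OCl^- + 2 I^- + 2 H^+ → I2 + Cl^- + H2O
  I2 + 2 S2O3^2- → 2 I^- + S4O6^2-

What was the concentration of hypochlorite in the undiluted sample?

n(S2O3^2-) = 0.0120 × 0.0705 = 8.46 × 10^-4 mol
n(I2) = n(S2O3^2-)/2 = 4.23 × 10^-4 mol
n(OCl^-) in the aliquot = 4.23 × 10^-4 mol (1:1 ratio)
[OCl^-]_dilute = 4.23 × 10^-4 / 0.0103 = 0.0411 mol/L
[OCl^-]_original = 0.0411 × 500.0/19.7 = 1.04 mol/L

1.04 M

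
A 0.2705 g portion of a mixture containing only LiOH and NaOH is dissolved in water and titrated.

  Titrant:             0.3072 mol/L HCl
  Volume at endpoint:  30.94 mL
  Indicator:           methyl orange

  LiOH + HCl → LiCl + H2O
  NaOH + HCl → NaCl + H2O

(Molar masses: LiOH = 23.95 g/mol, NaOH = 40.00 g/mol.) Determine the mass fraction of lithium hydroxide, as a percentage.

60.51 %

n(HCl) = 0.03094 × 0.3072 = 9.505 × 10^-3 mol
Let x = n(LiOH), y = n(NaOH).
Titrant: 1x + 1y = 9.505 × 10^-3;  mass: 23.95x + 40.00y = 0.2705
Solving, x = 6.834 × 10^-3 mol, y = 2.670 × 10^-3 mol
mass of LiOH = 6.834 × 10^-3 × 23.95 = 0.1637 g
% LiOH = 0.1637 / 0.2705 × 100 = 60.51 %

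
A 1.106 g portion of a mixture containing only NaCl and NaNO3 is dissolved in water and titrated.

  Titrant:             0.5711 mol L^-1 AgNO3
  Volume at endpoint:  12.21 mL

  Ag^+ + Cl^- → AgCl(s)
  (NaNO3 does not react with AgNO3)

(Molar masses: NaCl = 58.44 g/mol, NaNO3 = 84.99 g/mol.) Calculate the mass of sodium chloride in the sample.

0.4075 g

n(AgNO3) = 0.01221 × 0.5711 = 6.973 × 10^-3 mol
Let x = n(NaCl), y = n(NaNO3).
Titrant: 1x = 6.973 × 10^-3;  mass: 58.44x + 84.99y = 1.106
Solving, x = 6.973 × 10^-3 mol, y = 8.218 × 10^-3 mol
mass of NaCl = 6.973 × 10^-3 × 58.44 = 0.4075 g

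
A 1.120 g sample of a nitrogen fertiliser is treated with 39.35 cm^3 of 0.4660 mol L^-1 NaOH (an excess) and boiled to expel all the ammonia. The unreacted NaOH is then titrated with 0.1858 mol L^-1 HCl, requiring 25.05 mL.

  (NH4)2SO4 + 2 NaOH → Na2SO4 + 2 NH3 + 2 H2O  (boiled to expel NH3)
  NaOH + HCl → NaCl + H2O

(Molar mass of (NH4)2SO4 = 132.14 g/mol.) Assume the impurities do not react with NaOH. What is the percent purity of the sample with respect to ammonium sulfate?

80.72 %

n(NaOH) added = 0.03935 × 0.4660 = 0.01834 mol
n(HCl) used in back-titration = 0.02505 × 0.1858 = 4.654 × 10^-3 mol
n(NaOH) left over = 4.654 × 10^-3 mol (1:1 ratio)
n(NaOH) consumed by analyte = 0.01834 − 4.654 × 10^-3 = 0.01368 mol
From the 1:2 ratio, n((NH4)2SO4) = 1/2 × 0.01368 = 6.841 × 10^-3 mol
mass of (NH4)2SO4 = 6.841 × 10^-3 × 132.14 = 0.9040 g
% (NH4)2SO4 = 0.9040 / 1.120 × 100 = 80.72 %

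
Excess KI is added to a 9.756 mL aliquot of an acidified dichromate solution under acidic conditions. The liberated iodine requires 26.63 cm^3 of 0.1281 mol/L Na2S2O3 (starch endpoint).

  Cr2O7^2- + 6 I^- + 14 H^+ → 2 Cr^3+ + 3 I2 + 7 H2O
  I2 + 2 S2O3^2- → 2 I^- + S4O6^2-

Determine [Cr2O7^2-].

0.05828 mol/L

n(S2O3^2-) = 0.02663 × 0.1281 = 3.411 × 10^-3 mol
n(I2) = n(S2O3^2-)/2 = 1.706 × 10^-3 mol
From the 1:3 ratio, n(Cr2O7^2-) in the aliquot = 1/3 × 1.706 × 10^-3 = 5.686 × 10^-4 mol
[Cr2O7^2-] = 5.686 × 10^-4 / 0.009756 = 0.05828 mol/L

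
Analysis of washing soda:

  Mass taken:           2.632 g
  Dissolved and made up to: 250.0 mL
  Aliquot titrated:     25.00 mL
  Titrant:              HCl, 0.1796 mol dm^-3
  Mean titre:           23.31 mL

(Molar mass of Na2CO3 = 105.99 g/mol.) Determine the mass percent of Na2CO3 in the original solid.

84.29 %

Na2CO3 + 2 HCl → 2 NaCl + H2O + CO2
n(HCl) per titration = 0.02331 × 0.1796 = 4.186 × 10^-3 mol
From the 1:2 ratio, n(Na2CO3) in each aliquot = 1/2 × 4.186 × 10^-3 = 2.093 × 10^-3 mol
n(Na2CO3) in the whole flask = 2.093 × 10^-3 × 250.0/25.00 = 0.02093 mol
mass of Na2CO3 = 0.02093 × 105.99 = 2.219 g
% Na2CO3 = 2.219 / 2.632 × 100 = 84.29 %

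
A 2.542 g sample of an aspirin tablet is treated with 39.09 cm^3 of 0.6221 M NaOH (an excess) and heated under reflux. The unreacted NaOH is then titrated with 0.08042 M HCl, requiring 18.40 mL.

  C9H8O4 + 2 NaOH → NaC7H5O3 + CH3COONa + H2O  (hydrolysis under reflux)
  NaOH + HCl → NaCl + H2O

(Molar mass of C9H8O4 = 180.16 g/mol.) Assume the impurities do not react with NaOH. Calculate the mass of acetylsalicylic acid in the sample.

2.057 g

n(NaOH) added = 0.03909 × 0.6221 = 0.02432 mol
n(HCl) used in back-titration = 0.01840 × 0.08042 = 1.480 × 10^-3 mol
n(NaOH) left over = 1.480 × 10^-3 mol (1:1 ratio)
n(NaOH) consumed by analyte = 0.02432 − 1.480 × 10^-3 = 0.02284 mol
From the 1:2 ratio, n(C9H8O4) = 1/2 × 0.02284 = 0.01142 mol
mass of C9H8O4 = 0.01142 × 180.16 = 2.057 g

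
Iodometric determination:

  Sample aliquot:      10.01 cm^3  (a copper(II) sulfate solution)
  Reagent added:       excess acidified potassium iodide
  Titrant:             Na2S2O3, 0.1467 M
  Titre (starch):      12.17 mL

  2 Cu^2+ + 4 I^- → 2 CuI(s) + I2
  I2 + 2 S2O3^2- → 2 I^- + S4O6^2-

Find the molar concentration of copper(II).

0.1784 M

n(S2O3^2-) = 0.01217 × 0.1467 = 1.785 × 10^-3 mol
n(I2) = n(S2O3^2-)/2 = 8.927 × 10^-4 mol
From the 2:1 ratio, n(Cu2+) in the aliquot = 2/1 × 8.927 × 10^-4 = 1.785 × 10^-3 mol
[Cu2+] = 1.785 × 10^-3 / 0.01001 = 0.1784 mol/L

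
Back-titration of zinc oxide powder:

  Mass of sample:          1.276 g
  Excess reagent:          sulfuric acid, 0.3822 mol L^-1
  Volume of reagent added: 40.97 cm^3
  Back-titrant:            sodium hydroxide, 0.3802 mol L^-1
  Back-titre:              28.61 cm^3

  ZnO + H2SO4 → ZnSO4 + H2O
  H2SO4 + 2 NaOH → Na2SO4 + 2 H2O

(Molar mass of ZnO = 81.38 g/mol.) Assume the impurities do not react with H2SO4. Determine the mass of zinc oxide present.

0.8317 g

n(H2SO4) added = 0.04097 × 0.3822 = 0.01566 mol
n(NaOH) used in back-titration = 0.02861 × 0.3802 = 0.01088 mol
From the 1:2 ratio, n(H2SO4) left over = 1/2 × 0.01088 = 5.439 × 10^-3 mol
n(H2SO4) consumed by analyte = 0.01566 − 5.439 × 10^-3 = 0.01022 mol
n(ZnO) = 0.01022 mol (1:1 ratio)
mass of ZnO = 0.01022 × 81.38 = 0.8317 g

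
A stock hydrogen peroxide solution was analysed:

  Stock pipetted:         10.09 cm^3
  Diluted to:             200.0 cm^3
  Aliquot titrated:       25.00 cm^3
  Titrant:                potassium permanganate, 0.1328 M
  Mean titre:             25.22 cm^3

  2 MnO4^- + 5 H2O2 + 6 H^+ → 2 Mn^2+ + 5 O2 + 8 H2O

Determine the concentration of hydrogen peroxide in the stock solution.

6.639 M

n(KMnO4) = 0.02522 × 0.1328 = 3.349 × 10^-3 mol
From the 5:2 ratio, n(H2O2) in the aliquot = 5/2 × 3.349 × 10^-3 = 8.373 × 10^-3 mol
[H2O2]_dilute = 8.373 × 10^-3 / 0.02500 = 0.3349 mol/L
Dilution factor = 200.0 / 10.09 = 19.82
[H2O2]_stock = 0.3349 × 19.82 = 6.639 mol/L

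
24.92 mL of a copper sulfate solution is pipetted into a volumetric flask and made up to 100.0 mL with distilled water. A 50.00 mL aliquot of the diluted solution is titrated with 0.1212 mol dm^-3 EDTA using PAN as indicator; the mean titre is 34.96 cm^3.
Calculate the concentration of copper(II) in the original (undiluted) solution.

0.3401 mol/L

Cu^2+ + EDTA^4- → [Cu(EDTA)]^2-
n(EDTA) = 0.03496 × 0.1212 = 4.237 × 10^-3 mol
n(Cu2+) in the aliquot = 4.237 × 10^-3 mol (1:1 ratio)
[Cu2+]_dilute = 4.237 × 10^-3 / 0.05000 = 0.08474 mol/L
Dilution factor = 100.0 / 24.92 = 4.013
[Cu2+]_stock = 0.08474 × 4.013 = 0.3401 mol/L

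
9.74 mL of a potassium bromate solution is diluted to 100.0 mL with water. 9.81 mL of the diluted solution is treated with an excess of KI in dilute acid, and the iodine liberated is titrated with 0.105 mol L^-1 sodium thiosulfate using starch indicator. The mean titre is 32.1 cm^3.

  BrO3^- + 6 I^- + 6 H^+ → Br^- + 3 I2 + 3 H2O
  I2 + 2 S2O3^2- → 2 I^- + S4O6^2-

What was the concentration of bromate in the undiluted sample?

0.588 mol/L

n(S2O3^2-) = 0.0321 × 0.105 = 3.37 × 10^-3 mol
n(I2) = n(S2O3^2-)/2 = 1.69 × 10^-3 mol
From the 1:3 ratio, n(BrO3^-) in the aliquot = 1/3 × 1.69 × 10^-3 = 5.62 × 10^-4 mol
[BrO3^-]_dilute = 5.62 × 10^-4 / 0.00981 = 0.0573 mol/L
[BrO3^-]_original = 0.0573 × 100.0/9.74 = 0.588 mol/L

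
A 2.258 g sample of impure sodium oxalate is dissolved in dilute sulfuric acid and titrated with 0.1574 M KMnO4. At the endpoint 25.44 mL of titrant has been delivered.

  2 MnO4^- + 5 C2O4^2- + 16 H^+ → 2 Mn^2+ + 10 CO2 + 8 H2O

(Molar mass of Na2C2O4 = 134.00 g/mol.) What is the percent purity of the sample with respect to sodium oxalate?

n(KMnO4) = 0.02544 L × 0.1574 mol/L = 4.004 × 10^-3 mol
From the 5:2 ratio, n(Na2C2O4) = 5/2 × 4.004 × 10^-3 = 0.01001 mol
mass of Na2C2O4 = 0.01001 × 134.00 g/mol = 1.341 g
% Na2C2O4 = 1.341 / 2.258 × 100 = 59.41 %

59.41 %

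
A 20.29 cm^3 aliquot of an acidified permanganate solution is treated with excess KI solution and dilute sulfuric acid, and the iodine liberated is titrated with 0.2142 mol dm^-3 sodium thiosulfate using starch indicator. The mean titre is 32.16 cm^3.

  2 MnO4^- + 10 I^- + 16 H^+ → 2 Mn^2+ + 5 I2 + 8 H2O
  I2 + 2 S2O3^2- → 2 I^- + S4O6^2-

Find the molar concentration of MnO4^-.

n(S2O3^2-) = 0.03216 × 0.2142 = 6.889 × 10^-3 mol
n(I2) = n(S2O3^2-)/2 = 3.444 × 10^-3 mol
From the 2:5 ratio, n(MnO4^-) in the aliquot = 2/5 × 3.444 × 10^-3 = 1.378 × 10^-3 mol
[MnO4^-] = 1.378 × 10^-3 / 0.02029 = 0.06790 mol/L

0.06790 mol/L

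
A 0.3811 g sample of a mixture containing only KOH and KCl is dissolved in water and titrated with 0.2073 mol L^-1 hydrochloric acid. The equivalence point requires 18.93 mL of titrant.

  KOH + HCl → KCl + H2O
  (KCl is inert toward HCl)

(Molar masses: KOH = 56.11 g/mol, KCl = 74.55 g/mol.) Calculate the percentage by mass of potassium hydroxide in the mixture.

n(HCl) = 0.01893 × 0.2073 = 3.924 × 10^-3 mol
Let x = n(KOH), y = n(KCl).
Titrant: 1x = 3.924 × 10^-3;  mass: 56.11x + 74.55y = 0.3811
Solving, x = 3.924 × 10^-3 mol, y = 2.158 × 10^-3 mol
mass of KOH = 3.924 × 10^-3 × 56.11 = 0.2202 g
% KOH = 0.2202 / 0.3811 × 100 = 57.78 %

57.78 %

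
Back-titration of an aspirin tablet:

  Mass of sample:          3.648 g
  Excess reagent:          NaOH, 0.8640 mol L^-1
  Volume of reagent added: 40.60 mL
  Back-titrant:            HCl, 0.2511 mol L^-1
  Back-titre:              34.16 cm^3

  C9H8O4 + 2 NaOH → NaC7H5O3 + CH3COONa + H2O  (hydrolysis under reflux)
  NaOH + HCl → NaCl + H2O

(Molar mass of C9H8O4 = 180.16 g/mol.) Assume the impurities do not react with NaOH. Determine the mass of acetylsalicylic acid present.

n(NaOH) added = 0.04060 × 0.8640 = 0.03508 mol
n(HCl) used in back-titration = 0.03416 × 0.2511 = 8.578 × 10^-3 mol
n(NaOH) left over = 8.578 × 10^-3 mol (1:1 ratio)
n(NaOH) consumed by analyte = 0.03508 − 8.578 × 10^-3 = 0.02650 mol
From the 1:2 ratio, n(C9H8O4) = 1/2 × 0.02650 = 0.01325 mol
mass of C9H8O4 = 0.01325 × 180.16 = 2.387 g

2.387 g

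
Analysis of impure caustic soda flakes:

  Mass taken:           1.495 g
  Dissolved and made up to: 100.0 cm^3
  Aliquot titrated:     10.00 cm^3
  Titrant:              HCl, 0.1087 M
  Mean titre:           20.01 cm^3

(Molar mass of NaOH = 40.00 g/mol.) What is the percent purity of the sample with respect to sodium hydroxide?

NaOH + HCl → NaCl + H2O
n(HCl) per titration = 0.02001 × 0.1087 = 2.175 × 10^-3 mol
n(NaOH) in each aliquot = 2.175 × 10^-3 mol (1:1 ratio)
n(NaOH) in the whole flask = 2.175 × 10^-3 × 100.0/10.00 = 0.02175 mol
mass of NaOH = 0.02175 × 40.00 = 0.8700 g
% NaOH = 0.8700 / 1.495 × 100 = 58.20 %

58.20 %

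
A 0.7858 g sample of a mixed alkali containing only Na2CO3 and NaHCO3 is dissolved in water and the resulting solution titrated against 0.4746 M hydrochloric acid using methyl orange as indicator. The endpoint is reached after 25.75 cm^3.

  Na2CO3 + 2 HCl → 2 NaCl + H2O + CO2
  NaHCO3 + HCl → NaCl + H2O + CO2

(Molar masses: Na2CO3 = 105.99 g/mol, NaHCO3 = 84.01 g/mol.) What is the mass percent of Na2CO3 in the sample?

n(HCl) = 0.02575 × 0.4746 = 0.01222 mol
Let x = n(Na2CO3), y = n(NaHCO3).
Titrant: 2x + 1y = 0.01222;  mass: 105.99x + 84.01y = 0.7858
Solving, x = 3.883 × 10^-3 mol, y = 4.454 × 10^-3 mol
mass of Na2CO3 = 3.883 × 10^-3 × 105.99 = 0.4116 g
% Na2CO3 = 0.4116 / 0.7858 × 100 = 52.38 %

52.38 %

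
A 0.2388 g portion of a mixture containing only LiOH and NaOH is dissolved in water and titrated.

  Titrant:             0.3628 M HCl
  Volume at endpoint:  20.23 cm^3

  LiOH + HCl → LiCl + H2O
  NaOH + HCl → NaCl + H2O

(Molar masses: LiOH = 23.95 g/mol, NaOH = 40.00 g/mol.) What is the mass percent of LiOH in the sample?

n(HCl) = 0.02023 × 0.3628 = 7.339 × 10^-3 mol
Let x = n(LiOH), y = n(NaOH).
Titrant: 1x + 1y = 7.339 × 10^-3;  mass: 23.95x + 40.00y = 0.2388
Solving, x = 3.413 × 10^-3 mol, y = 3.926 × 10^-3 mol
mass of LiOH = 3.413 × 10^-3 × 23.95 = 0.08174 g
% LiOH = 0.08174 / 0.2388 × 100 = 34.23 %

34.23 %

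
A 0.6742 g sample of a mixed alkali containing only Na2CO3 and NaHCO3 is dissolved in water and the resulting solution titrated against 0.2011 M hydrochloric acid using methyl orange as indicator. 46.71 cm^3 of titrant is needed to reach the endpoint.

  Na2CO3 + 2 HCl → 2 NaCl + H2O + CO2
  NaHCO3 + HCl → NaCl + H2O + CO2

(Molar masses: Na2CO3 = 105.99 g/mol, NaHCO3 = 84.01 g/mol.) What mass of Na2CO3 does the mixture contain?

0.1964 g

n(HCl) = 0.04671 × 0.2011 = 9.393 × 10^-3 mol
Let x = n(Na2CO3), y = n(NaHCO3).
Titrant: 2x + 1y = 9.393 × 10^-3;  mass: 105.99x + 84.01y = 0.6742
Solving, x = 1.853 × 10^-3 mol, y = 5.687 × 10^-3 mol
mass of Na2CO3 = 1.853 × 10^-3 × 105.99 = 0.1964 g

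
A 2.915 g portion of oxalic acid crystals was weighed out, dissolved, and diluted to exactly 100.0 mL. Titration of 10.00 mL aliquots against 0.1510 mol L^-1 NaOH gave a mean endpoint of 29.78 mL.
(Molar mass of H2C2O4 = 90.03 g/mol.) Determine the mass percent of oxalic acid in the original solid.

H2C2O4 + 2 NaOH → Na2C2O4 + 2 H2O
n(NaOH) per titration = 0.02978 × 0.1510 = 4.497 × 10^-3 mol
From the 1:2 ratio, n(H2C2O4) in each aliquot = 1/2 × 4.497 × 10^-3 = 2.248 × 10^-3 mol
n(H2C2O4) in the whole flask = 2.248 × 10^-3 × 100.0/10.00 = 0.02248 mol
mass of H2C2O4 = 0.02248 × 90.03 = 2.024 g
% H2C2O4 = 2.024 / 2.915 × 100 = 69.44 %

69.44 %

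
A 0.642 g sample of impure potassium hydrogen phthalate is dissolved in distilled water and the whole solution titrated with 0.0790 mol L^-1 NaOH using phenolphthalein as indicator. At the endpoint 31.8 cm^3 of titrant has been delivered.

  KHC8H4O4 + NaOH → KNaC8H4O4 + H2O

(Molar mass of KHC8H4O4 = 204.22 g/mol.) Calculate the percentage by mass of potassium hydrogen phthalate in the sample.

n(NaOH) = 0.0318 L × 0.0790 mol/L = 2.51 × 10^-3 mol
n(KHC8H4O4) = 2.51 × 10^-3 mol (1:1 ratio)
mass of KHC8H4O4 = 2.51 × 10^-3 × 204.22 g/mol = 0.513 g
% KHC8H4O4 = 0.513 / 0.642 × 100 = 79.9 %

79.9 %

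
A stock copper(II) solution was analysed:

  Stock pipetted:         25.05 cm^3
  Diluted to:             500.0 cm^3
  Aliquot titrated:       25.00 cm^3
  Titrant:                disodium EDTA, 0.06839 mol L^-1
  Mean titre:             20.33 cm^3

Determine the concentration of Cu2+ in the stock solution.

Cu^2+ + EDTA^4- → [Cu(EDTA)]^2-
n(EDTA) = 0.02033 × 0.06839 = 1.390 × 10^-3 mol
n(Cu2+) in the aliquot = 1.390 × 10^-3 mol (1:1 ratio)
[Cu2+]_dilute = 1.390 × 10^-3 / 0.02500 = 0.05561 mol/L
Dilution factor = 500.0 / 25.05 = 19.96
[Cu2+]_stock = 0.05561 × 19.96 = 1.110 mol/L

1.110 mol/L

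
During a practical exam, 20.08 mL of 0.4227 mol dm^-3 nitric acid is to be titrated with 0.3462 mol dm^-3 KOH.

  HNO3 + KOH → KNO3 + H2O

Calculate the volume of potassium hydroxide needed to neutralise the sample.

24.52 mL

n(HNO3) = 0.02008 L × 0.4227 mol/L = 8.488 × 10^-3 mol
n(KOH) = 8.488 × 10^-3 mol (1:1 stoichiometry)
V(KOH) = 8.488 × 10^-3 mol / 0.3462 mol/L = 0.02452 L = 24.52 mL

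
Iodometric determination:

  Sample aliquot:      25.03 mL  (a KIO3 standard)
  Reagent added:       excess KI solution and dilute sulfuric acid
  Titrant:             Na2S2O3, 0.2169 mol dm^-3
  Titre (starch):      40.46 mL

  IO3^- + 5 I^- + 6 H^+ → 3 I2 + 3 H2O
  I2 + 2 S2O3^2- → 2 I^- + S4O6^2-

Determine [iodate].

0.05844 mol/L

n(S2O3^2-) = 0.04046 × 0.2169 = 8.776 × 10^-3 mol
n(I2) = n(S2O3^2-)/2 = 4.388 × 10^-3 mol
From the 1:3 ratio, n(IO3^-) in the aliquot = 1/3 × 4.388 × 10^-3 = 1.463 × 10^-3 mol
[IO3^-] = 1.463 × 10^-3 / 0.02503 = 0.05844 mol/L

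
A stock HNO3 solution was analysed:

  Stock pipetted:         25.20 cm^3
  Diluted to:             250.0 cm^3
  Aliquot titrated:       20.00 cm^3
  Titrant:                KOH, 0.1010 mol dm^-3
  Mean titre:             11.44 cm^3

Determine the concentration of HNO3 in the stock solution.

0.5731 mol/L

HNO3 + KOH → KNO3 + H2O
n(KOH) = 0.01144 × 0.1010 = 1.155 × 10^-3 mol
n(HNO3) in the aliquot = 1.155 × 10^-3 mol (1:1 ratio)
[HNO3]_dilute = 1.155 × 10^-3 / 0.02000 = 0.05777 mol/L
Dilution factor = 250.0 / 25.20 = 9.921
[HNO3]_stock = 0.05777 × 9.921 = 0.5731 mol/L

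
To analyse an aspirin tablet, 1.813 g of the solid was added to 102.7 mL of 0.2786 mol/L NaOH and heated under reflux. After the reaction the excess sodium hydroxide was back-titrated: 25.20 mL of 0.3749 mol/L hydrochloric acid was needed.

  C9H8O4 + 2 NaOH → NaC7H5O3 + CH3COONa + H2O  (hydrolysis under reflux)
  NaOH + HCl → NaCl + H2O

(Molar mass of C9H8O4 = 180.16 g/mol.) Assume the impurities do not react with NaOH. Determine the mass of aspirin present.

1.726 g

n(NaOH) added = 0.1027 × 0.2786 = 0.02861 mol
n(HCl) used in back-titration = 0.02520 × 0.3749 = 9.447 × 10^-3 mol
n(NaOH) left over = 9.447 × 10^-3 mol (1:1 ratio)
n(NaOH) consumed by analyte = 0.02861 − 9.447 × 10^-3 = 0.01916 mol
From the 1:2 ratio, n(C9H8O4) = 1/2 × 0.01916 = 9.582 × 10^-3 mol
mass of C9H8O4 = 9.582 × 10^-3 × 180.16 = 1.726 g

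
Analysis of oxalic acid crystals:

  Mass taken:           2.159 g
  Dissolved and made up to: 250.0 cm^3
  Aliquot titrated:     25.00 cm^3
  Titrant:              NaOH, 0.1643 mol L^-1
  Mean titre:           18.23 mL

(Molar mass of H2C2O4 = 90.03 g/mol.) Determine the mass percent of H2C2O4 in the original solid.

H2C2O4 + 2 NaOH → Na2C2O4 + 2 H2O
n(NaOH) per titration = 0.01823 × 0.1643 = 2.995 × 10^-3 mol
From the 1:2 ratio, n(H2C2O4) in each aliquot = 1/2 × 2.995 × 10^-3 = 1.498 × 10^-3 mol
n(H2C2O4) in the whole flask = 1.498 × 10^-3 × 250.0/25.00 = 0.01498 mol
mass of H2C2O4 = 0.01498 × 90.03 = 1.348 g
% H2C2O4 = 1.348 / 2.159 × 100 = 62.45 %

62.45 %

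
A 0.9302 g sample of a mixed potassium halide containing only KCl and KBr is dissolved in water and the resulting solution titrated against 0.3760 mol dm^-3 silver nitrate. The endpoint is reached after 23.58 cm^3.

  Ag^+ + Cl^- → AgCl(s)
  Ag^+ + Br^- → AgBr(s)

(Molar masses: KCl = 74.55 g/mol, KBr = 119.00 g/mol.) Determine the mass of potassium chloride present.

n(AgNO3) = 0.02358 × 0.3760 = 8.866 × 10^-3 mol
Let x = n(KCl), y = n(KBr).
Titrant: 1x + 1y = 8.866 × 10^-3;  mass: 74.55x + 119.00y = 0.9302
Solving, x = 2.809 × 10^-3 mol, y = 6.057 × 10^-3 mol
mass of KCl = 2.809 × 10^-3 × 74.55 = 0.2094 g

0.2094 g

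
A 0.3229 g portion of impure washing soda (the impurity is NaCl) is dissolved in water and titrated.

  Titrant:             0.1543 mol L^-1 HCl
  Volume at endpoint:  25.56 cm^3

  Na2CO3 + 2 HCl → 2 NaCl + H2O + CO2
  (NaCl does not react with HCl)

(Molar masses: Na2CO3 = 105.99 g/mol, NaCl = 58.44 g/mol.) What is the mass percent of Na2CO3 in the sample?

n(HCl) = 0.02556 × 0.1543 = 3.944 × 10^-3 mol
Let x = n(Na2CO3), y = n(NaCl).
Titrant: 2x = 3.944 × 10^-3;  mass: 105.99x + 58.44y = 0.3229
Solving, x = 1.972 × 10^-3 mol, y = 1.949 × 10^-3 mol
mass of Na2CO3 = 1.972 × 10^-3 × 105.99 = 0.2090 g
% Na2CO3 = 0.2090 / 0.3229 × 100 = 64.73 %

64.73 %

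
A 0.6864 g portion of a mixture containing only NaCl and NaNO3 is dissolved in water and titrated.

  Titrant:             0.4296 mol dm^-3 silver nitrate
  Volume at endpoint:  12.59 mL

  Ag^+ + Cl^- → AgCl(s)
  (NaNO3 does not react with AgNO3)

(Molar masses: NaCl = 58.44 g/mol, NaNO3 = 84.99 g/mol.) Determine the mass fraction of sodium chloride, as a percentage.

n(AgNO3) = 0.01259 × 0.4296 = 5.409 × 10^-3 mol
Let x = n(NaCl), y = n(NaNO3).
Titrant: 1x = 5.409 × 10^-3;  mass: 58.44x + 84.99y = 0.6864
Solving, x = 5.409 × 10^-3 mol, y = 4.357 × 10^-3 mol
mass of NaCl = 5.409 × 10^-3 × 58.44 = 0.3161 g
% NaCl = 0.3161 / 0.6864 × 100 = 46.05 %

46.05 %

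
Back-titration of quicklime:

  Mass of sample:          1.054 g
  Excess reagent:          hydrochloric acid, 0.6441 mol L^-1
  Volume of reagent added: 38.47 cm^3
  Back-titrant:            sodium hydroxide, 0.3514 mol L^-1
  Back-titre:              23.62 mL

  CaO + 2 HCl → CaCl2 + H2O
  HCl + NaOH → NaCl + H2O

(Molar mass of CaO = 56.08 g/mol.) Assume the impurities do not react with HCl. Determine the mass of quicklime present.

n(HCl) added = 0.03847 × 0.6441 = 0.02478 mol
n(NaOH) used in back-titration = 0.02362 × 0.3514 = 8.300 × 10^-3 mol
n(HCl) left over = 8.300 × 10^-3 mol (1:1 ratio)
n(HCl) consumed by analyte = 0.02478 − 8.300 × 10^-3 = 0.01648 mol
From the 1:2 ratio, n(CaO) = 1/2 × 0.01648 = 8.239 × 10^-3 mol
mass of CaO = 8.239 × 10^-3 × 56.08 = 0.4621 g

0.4621 g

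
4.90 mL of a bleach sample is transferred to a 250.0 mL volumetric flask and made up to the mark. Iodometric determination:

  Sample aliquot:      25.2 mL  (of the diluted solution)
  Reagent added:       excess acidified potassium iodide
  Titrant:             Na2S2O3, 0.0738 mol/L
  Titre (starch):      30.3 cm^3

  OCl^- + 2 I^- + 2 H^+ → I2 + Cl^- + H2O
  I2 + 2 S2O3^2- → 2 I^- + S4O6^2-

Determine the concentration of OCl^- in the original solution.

n(S2O3^2-) = 0.0303 × 0.0738 = 2.24 × 10^-3 mol
n(I2) = n(S2O3^2-)/2 = 1.12 × 10^-3 mol
n(OCl^-) in the aliquot = 1.12 × 10^-3 mol (1:1 ratio)
[OCl^-]_dilute = 1.12 × 10^-3 / 0.0252 = 0.0444 mol/L
[OCl^-]_original = 0.0444 × 250.0/4.90 = 2.26 mol/L

2.26 mol/L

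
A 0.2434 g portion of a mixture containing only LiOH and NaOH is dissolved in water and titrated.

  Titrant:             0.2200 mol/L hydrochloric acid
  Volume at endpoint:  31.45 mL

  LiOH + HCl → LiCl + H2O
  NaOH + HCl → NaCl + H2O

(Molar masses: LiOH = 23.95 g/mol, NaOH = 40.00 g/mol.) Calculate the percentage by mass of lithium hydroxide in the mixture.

20.45 %

n(HCl) = 0.03145 × 0.2200 = 6.919 × 10^-3 mol
Let x = n(LiOH), y = n(NaOH).
Titrant: 1x + 1y = 6.919 × 10^-3;  mass: 23.95x + 40.00y = 0.2434
Solving, x = 2.079 × 10^-3 mol, y = 4.840 × 10^-3 mol
mass of LiOH = 2.079 × 10^-3 × 23.95 = 0.04978 g
% LiOH = 0.04978 / 0.2434 × 100 = 20.45 %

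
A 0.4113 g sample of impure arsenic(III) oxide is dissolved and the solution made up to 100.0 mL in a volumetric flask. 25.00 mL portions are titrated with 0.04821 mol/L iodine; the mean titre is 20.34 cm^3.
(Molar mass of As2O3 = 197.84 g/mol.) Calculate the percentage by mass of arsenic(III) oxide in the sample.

94.34 %

As2O3 + 2 I2 + 2 H2O → As2O5 + 4 HI
n(I2) per titration = 0.02034 × 0.04821 = 9.806 × 10^-4 mol
From the 1:2 ratio, n(As2O3) in each aliquot = 1/2 × 9.806 × 10^-4 = 4.903 × 10^-4 mol
n(As2O3) in the whole flask = 4.903 × 10^-4 × 100.0/25.00 = 1.961 × 10^-3 mol
mass of As2O3 = 1.961 × 10^-3 × 197.84 = 0.3880 g
% As2O3 = 0.3880 / 0.4113 × 100 = 94.34 %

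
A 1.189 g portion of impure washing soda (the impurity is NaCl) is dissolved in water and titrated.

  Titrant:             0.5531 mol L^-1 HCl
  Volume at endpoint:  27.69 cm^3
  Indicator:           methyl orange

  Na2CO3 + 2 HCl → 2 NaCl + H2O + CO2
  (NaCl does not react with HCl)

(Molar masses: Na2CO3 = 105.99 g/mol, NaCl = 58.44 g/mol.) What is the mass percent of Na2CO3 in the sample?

n(HCl) = 0.02769 × 0.5531 = 0.01532 mol
Let x = n(Na2CO3), y = n(NaCl).
Titrant: 2x = 0.01532;  mass: 105.99x + 58.44y = 1.189
Solving, x = 7.658 × 10^-3 mol, y = 6.457 × 10^-3 mol
mass of Na2CO3 = 7.658 × 10^-3 × 105.99 = 0.8116 g
% Na2CO3 = 0.8116 / 1.189 × 100 = 68.26 %

68.26 %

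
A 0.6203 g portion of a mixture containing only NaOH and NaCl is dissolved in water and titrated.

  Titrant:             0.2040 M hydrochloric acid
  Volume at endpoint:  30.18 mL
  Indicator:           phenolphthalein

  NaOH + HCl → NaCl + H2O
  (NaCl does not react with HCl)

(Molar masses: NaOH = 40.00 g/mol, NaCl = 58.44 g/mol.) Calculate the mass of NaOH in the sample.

0.2463 g

n(HCl) = 0.03018 × 0.2040 = 6.157 × 10^-3 mol
Let x = n(NaOH), y = n(NaCl).
Titrant: 1x = 6.157 × 10^-3;  mass: 40.00x + 58.44y = 0.6203
Solving, x = 6.157 × 10^-3 mol, y = 6.400 × 10^-3 mol
mass of NaOH = 6.157 × 10^-3 × 40.00 = 0.2463 g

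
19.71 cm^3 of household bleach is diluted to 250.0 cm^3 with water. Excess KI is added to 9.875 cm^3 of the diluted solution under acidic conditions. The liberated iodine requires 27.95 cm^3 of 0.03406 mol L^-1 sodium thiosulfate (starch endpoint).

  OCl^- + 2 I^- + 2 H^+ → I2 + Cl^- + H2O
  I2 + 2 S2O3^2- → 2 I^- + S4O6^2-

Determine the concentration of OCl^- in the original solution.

n(S2O3^2-) = 0.02795 × 0.03406 = 9.520 × 10^-4 mol
n(I2) = n(S2O3^2-)/2 = 4.760 × 10^-4 mol
n(OCl^-) in the aliquot = 4.760 × 10^-4 mol (1:1 ratio)
[OCl^-]_dilute = 4.760 × 10^-4 / 0.009875 = 0.04820 mol/L
[OCl^-]_original = 0.04820 × 250.0/19.71 = 0.6114 mol/L

0.6114 mol/L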